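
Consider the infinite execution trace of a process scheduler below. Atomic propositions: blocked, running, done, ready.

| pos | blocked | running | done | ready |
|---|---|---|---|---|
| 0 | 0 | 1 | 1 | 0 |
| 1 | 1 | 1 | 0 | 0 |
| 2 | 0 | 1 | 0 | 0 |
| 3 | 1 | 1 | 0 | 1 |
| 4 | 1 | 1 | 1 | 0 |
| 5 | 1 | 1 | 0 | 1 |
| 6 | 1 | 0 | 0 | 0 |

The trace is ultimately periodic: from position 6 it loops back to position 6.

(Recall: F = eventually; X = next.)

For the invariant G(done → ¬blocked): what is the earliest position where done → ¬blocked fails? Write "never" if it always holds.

4

Check done → ¬blocked at each position in order: 0 ✓, 1 ✓, 2 ✓, 3 ✓.
At position 4 the labels are {blocked, done, running}, so done → ¬blocked is false there. This is the first violation.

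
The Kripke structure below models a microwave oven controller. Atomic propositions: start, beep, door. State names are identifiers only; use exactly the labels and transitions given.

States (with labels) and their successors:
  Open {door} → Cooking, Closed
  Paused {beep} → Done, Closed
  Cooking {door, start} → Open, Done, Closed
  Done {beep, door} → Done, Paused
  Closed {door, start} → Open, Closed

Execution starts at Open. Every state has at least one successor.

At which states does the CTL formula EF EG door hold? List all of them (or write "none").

States satisfying EG door: {Open, Cooking, Done, Closed}.
States satisfying EF EG door: {Open, Paused, Cooking, Done, Closed}.

{Open, Paused, Cooking, Done, Closed}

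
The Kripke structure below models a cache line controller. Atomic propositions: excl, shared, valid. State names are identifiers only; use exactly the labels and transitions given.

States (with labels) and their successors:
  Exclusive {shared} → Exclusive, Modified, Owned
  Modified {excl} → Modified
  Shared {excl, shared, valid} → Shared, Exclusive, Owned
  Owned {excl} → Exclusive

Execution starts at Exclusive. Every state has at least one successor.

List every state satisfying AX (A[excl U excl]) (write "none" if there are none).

States satisfying A[excl U excl]: {Modified, Shared, Owned}.
States satisfying AX (A[excl U excl]): {Modified}.

{Modified}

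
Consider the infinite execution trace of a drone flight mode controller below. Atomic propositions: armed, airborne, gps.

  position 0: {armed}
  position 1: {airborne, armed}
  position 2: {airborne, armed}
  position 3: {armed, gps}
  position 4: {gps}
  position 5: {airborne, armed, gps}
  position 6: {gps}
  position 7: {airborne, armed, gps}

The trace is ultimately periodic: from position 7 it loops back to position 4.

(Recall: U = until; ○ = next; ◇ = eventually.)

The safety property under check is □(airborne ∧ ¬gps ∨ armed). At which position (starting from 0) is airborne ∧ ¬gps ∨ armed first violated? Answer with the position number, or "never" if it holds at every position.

4

Check airborne ∧ ¬gps ∨ armed at each position in order: 0 ✓, 1 ✓, 2 ✓, 3 ✓.
At position 4 the labels are {gps}, so airborne ∧ ¬gps ∨ armed is false there. This is the first violation.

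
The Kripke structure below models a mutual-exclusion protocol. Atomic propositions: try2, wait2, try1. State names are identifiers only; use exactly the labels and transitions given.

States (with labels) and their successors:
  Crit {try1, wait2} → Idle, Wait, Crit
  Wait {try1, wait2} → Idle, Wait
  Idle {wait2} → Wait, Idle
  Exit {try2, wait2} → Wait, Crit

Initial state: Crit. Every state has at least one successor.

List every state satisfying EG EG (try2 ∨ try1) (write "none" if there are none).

States satisfying EG (try2 ∨ try1): {Crit, Wait, Exit}.
States satisfying EG EG (try2 ∨ try1): {Crit, Wait, Exit}.

{Crit, Wait, Exit}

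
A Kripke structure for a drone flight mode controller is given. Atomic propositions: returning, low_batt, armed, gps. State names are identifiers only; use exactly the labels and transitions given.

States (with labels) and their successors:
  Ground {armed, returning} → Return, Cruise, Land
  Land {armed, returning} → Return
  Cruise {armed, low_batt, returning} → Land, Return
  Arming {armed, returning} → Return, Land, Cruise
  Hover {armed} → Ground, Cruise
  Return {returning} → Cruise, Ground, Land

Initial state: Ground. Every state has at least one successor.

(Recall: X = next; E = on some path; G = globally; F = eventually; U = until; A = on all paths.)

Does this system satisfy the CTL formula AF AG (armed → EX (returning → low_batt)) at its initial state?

No

States satisfying AG (armed → EX (returning → low_batt)): ∅.
States satisfying AF AG (armed → EX (returning → low_batt)): ∅.
There is a path from Ground along which AG (armed → EX (returning → low_batt)) never holds.
Ground ∉ Sat(AF AG (armed → EX (returning → low_batt))).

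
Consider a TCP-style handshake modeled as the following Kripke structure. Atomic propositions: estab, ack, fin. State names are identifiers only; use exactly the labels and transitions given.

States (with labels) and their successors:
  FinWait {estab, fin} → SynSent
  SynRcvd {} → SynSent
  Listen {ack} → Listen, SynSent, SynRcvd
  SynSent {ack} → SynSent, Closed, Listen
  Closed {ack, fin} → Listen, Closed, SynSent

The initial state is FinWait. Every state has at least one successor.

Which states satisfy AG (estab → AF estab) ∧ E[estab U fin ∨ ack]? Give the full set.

States satisfying estab → AF estab: {FinWait, SynRcvd, Listen, SynSent, Closed}.
States satisfying AG (estab → AF estab): {FinWait, SynRcvd, Listen, SynSent, Closed}.
States satisfying estab: {FinWait}.
States satisfying fin ∨ ack: {FinWait, Listen, SynSent, Closed}.
States satisfying E[estab U fin ∨ ack]: {FinWait, Listen, SynSent, Closed}.
States satisfying AG (estab → AF estab) ∧ E[estab U fin ∨ ack]: {FinWait, Listen, SynSent, Closed}.

{FinWait, Listen, SynSent, Closed}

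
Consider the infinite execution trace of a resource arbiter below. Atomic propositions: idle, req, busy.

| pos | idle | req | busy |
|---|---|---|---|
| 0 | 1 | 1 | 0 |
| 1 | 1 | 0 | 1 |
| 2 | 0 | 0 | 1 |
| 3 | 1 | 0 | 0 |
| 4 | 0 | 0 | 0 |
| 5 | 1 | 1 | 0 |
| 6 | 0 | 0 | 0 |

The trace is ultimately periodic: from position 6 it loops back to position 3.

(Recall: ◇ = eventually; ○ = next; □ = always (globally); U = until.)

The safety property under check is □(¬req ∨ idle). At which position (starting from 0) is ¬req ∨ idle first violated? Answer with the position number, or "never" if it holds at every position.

¬req ∨ idle holds at every position 0..6, and those are all the positions the trace ever visits, so the invariant □(¬req ∨ idle) is never violated.

never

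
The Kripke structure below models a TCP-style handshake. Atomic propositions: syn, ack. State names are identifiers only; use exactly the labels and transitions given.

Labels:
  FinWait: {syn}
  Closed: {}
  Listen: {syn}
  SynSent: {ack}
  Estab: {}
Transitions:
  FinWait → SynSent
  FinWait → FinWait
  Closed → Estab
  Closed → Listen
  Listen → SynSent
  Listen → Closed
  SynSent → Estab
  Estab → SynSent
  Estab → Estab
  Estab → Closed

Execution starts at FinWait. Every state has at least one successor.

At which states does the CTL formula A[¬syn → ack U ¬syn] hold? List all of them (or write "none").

States satisfying ¬syn → ack: {FinWait, Listen, SynSent}.
States satisfying ¬syn: {Closed, SynSent, Estab}.
States satisfying A[¬syn → ack U ¬syn]: {Closed, Listen, SynSent, Estab}.

{Closed, Listen, SynSent, Estab}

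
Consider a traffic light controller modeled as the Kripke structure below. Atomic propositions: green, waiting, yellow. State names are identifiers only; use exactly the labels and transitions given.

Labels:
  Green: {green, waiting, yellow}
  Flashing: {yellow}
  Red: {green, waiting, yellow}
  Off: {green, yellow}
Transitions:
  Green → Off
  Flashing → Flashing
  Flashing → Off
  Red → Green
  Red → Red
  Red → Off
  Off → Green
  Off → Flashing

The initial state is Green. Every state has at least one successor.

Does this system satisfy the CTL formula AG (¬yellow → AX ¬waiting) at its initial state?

Yes

States satisfying ¬yellow → AX ¬waiting: {Green, Flashing, Red, Off}.
States satisfying AG (¬yellow → AX ¬waiting): {Green, Flashing, Red, Off}.
Every state reachable from Green satisfies ¬yellow → AX ¬waiting.
Green ∈ Sat(AG (¬yellow → AX ¬waiting)).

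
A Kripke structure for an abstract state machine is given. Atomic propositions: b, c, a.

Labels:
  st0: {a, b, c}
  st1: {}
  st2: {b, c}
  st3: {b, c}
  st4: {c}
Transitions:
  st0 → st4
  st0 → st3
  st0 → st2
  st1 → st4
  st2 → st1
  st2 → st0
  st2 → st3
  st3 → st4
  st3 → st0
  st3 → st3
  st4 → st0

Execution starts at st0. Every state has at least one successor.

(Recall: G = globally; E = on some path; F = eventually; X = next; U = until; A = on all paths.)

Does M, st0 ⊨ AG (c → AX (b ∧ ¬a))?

Violated

States satisfying c → AX (b ∧ ¬a): {st1}.
States satisfying AG (c → AX (b ∧ ¬a)): ∅.
st0 is reachable from st0 and violates c → AX (b ∧ ¬a), so AG fails at st0.
st0 ∉ Sat(AG (c → AX (b ∧ ¬a))).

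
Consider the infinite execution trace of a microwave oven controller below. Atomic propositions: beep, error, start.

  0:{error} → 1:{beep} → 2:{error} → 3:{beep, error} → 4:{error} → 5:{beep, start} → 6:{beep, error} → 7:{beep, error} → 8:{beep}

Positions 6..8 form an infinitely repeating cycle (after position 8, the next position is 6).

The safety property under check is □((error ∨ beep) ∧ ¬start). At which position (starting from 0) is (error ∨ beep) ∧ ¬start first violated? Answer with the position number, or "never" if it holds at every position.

Check (error ∨ beep) ∧ ¬start at each position in order: 0 ✓, 1 ✓, 2 ✓, 3 ✓, 4 ✓.
At position 5 the labels are {beep, start}, so (error ∨ beep) ∧ ¬start is false there. This is the first violation.

5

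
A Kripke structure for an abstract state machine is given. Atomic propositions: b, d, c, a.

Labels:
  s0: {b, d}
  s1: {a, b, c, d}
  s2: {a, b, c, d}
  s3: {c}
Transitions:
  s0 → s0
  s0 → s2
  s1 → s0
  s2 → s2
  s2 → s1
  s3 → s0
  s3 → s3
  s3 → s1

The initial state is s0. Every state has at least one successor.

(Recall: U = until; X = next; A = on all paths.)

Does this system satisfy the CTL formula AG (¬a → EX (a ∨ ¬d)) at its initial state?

States satisfying ¬a → EX (a ∨ ¬d): {s0, s1, s2, s3}.
States satisfying AG (¬a → EX (a ∨ ¬d)): {s0, s1, s2, s3}.
Every state reachable from s0 satisfies ¬a → EX (a ∨ ¬d).
s0 ∈ Sat(AG (¬a → EX (a ∨ ¬d))).

Yes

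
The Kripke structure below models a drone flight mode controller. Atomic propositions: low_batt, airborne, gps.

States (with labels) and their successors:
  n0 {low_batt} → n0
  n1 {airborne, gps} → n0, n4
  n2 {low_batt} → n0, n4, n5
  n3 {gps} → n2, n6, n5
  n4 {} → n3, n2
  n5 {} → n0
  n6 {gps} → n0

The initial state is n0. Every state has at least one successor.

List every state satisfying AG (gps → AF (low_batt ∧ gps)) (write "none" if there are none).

States satisfying gps → AF (low_batt ∧ gps): {n0, n2, n4, n5}.
States satisfying AG (gps → AF (low_batt ∧ gps)): {n0, n5}.

{n0, n5}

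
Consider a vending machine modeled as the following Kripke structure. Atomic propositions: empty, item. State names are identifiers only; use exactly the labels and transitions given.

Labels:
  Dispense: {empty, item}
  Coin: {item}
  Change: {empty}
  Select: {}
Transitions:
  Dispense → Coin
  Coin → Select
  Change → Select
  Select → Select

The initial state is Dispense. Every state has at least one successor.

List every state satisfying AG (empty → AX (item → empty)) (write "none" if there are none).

States satisfying empty → AX (item → empty): {Coin, Change, Select}.
States satisfying AG (empty → AX (item → empty)): {Coin, Change, Select}.

{Coin, Change, Select}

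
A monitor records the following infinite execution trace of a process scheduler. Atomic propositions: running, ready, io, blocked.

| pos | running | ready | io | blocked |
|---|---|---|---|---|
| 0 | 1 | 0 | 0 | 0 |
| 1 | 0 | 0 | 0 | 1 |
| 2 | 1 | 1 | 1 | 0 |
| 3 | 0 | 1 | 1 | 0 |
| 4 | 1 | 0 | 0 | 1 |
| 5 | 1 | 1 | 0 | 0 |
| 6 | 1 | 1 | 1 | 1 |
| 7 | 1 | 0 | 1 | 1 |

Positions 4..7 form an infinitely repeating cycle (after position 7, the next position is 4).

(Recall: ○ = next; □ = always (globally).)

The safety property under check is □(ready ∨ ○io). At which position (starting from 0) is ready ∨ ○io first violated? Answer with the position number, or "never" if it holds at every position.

At position 0 the labels are {running} and the next position 1 has {blocked}, so ready ∨ ○io is false there. This is the first violation.

0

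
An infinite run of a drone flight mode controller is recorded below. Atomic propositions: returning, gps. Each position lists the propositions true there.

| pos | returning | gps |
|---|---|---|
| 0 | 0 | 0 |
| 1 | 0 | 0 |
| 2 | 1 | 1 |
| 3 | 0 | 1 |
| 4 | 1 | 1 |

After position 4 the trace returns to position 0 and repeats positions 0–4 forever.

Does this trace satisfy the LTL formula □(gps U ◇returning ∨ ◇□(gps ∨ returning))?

gps U ◇returning ∨ ◇□(gps ∨ returning) holds at every position 0..4, and those are all positions ever visited, so □(gps U ◇returning ∨ ◇□(gps ∨ returning)) holds.

Yes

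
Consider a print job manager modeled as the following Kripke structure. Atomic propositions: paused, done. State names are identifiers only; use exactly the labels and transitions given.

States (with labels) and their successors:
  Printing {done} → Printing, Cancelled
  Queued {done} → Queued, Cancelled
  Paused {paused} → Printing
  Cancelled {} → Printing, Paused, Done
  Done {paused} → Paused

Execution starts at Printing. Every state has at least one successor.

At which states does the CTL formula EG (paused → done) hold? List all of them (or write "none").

States satisfying paused → done: {Printing, Queued, Cancelled}.
States satisfying EG (paused → done): {Printing, Queued, Cancelled}.

{Printing, Queued, Cancelled}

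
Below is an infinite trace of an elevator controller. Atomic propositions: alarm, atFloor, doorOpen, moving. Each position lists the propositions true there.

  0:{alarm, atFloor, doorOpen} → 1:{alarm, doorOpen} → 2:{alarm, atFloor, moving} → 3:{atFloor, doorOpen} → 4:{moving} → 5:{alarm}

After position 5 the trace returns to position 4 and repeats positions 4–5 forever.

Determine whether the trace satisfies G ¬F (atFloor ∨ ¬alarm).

No

¬F (atFloor ∨ ¬alarm) must hold at every position from 0 onward. It fails at position 0, so G ¬F (atFloor ∨ ¬alarm) is false.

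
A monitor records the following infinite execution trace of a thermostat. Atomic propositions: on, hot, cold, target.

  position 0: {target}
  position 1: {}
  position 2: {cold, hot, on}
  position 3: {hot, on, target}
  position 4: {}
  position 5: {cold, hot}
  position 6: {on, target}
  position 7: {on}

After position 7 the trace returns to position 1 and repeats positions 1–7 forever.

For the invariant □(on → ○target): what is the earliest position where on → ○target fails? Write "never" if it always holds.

3

Check on → ○target at each position in order: 0 ✓, 1 ✓, 2 ✓.
At position 3 the labels are {hot, on, target} and the next position 4 has {}, so on → ○target is false there. This is the first violation.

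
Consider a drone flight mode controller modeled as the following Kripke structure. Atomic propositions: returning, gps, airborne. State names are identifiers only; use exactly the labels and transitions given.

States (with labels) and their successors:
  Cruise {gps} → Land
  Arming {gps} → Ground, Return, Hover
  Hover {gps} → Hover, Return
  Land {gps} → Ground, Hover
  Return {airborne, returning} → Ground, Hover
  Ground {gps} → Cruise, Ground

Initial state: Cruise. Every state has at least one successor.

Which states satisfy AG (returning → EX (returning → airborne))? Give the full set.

{Cruise, Arming, Hover, Land, Return, Ground}

States satisfying returning → EX (returning → airborne): {Cruise, Arming, Hover, Land, Return, Ground}.
States satisfying AG (returning → EX (returning → airborne)): {Cruise, Arming, Hover, Land, Return, Ground}.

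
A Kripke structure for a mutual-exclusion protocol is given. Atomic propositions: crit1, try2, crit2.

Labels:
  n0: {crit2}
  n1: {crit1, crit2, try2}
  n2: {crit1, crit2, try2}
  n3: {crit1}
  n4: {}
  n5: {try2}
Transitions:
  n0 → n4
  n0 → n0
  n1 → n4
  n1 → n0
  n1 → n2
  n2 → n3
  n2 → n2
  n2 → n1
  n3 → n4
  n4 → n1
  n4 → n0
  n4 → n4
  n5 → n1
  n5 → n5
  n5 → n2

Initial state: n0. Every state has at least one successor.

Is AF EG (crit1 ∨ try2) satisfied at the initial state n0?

States satisfying EG (crit1 ∨ try2): {n1, n2, n5}.
States satisfying AF EG (crit1 ∨ try2): {n1, n2, n5}.
There is a path from n0 along which EG (crit1 ∨ try2) never holds.
n0 ∉ Sat(AF EG (crit1 ∨ try2)).

Violated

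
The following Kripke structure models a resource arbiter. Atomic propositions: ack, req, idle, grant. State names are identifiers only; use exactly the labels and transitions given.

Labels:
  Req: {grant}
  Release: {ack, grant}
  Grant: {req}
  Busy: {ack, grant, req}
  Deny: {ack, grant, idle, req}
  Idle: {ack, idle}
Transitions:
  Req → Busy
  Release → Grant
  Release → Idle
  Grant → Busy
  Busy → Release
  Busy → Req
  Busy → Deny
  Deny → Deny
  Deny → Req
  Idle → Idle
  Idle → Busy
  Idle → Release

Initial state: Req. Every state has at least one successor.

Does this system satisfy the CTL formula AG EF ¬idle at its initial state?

Holds

States satisfying EF ¬idle: {Req, Release, Grant, Busy, Deny, Idle}.
States satisfying AG EF ¬idle: {Req, Release, Grant, Busy, Deny, Idle}.
Every state reachable from Req satisfies EF ¬idle.
Req ∈ Sat(AG EF ¬idle).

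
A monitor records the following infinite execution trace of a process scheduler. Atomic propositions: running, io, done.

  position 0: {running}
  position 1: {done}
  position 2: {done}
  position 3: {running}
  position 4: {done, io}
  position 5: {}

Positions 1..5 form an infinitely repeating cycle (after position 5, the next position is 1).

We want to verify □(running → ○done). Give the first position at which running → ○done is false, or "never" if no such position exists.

running → ○done holds at every position 0..5, and those are all the positions the trace ever visits, so the invariant □(running → ○done) is never violated.

never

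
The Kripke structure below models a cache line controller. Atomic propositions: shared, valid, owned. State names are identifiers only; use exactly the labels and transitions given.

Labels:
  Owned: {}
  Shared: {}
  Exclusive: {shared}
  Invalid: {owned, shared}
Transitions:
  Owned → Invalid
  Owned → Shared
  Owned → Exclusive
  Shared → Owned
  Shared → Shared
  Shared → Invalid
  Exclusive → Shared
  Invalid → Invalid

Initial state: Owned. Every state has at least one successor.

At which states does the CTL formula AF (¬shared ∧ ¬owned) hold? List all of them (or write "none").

States satisfying ¬shared ∧ ¬owned: {Owned, Shared}.
States satisfying AF (¬shared ∧ ¬owned): {Owned, Shared, Exclusive}.

{Owned, Shared, Exclusive}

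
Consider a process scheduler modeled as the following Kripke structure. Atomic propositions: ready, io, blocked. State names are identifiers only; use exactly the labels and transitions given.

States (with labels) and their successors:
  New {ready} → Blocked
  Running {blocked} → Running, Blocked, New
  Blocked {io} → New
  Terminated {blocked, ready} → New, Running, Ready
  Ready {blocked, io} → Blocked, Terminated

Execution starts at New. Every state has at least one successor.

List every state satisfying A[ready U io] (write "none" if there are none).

{New, Blocked, Ready}

States satisfying ready: {New, Terminated}.
States satisfying io: {Blocked, Ready}.
States satisfying A[ready U io]: {New, Blocked, Ready}.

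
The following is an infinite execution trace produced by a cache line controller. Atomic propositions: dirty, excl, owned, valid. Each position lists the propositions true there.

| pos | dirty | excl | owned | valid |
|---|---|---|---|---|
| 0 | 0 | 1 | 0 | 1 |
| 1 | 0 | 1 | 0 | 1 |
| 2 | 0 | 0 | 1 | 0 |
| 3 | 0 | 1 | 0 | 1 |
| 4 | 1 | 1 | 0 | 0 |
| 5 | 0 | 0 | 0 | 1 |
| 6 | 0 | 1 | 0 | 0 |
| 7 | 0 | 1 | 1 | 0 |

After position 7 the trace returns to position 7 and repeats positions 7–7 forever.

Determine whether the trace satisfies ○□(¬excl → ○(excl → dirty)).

Violated

The position after 0 is 1; □(¬excl → ○(excl → dirty)) is false there.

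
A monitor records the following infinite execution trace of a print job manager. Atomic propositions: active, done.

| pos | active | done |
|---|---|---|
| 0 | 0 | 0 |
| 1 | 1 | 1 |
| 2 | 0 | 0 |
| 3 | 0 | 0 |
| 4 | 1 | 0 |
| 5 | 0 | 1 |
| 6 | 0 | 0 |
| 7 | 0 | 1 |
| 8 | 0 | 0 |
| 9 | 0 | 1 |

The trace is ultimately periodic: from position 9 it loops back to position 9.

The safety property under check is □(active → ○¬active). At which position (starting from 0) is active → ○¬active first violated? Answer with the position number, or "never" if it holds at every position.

never

active → ○¬active holds at every position 0..9, and those are all the positions the trace ever visits, so the invariant □(active → ○¬active) is never violated.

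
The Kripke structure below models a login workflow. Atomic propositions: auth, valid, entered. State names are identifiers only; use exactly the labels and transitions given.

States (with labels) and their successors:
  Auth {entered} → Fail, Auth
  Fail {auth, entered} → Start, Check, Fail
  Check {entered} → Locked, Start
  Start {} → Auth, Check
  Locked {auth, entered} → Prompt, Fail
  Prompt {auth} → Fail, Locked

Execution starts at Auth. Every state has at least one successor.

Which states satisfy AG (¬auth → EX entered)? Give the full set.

States satisfying ¬auth → EX entered: {Auth, Fail, Check, Start, Locked, Prompt}.
States satisfying AG (¬auth → EX entered): {Auth, Fail, Check, Start, Locked, Prompt}.

{Auth, Fail, Check, Start, Locked, Prompt}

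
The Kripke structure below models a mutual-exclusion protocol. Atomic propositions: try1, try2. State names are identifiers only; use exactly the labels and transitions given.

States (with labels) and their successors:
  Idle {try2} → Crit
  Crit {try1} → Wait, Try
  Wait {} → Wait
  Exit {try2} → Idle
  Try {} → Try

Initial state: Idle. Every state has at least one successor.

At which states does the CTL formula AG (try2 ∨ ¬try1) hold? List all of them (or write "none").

{Wait, Try}

States satisfying try2 ∨ ¬try1: {Idle, Wait, Exit, Try}.
States satisfying AG (try2 ∨ ¬try1): {Wait, Try}.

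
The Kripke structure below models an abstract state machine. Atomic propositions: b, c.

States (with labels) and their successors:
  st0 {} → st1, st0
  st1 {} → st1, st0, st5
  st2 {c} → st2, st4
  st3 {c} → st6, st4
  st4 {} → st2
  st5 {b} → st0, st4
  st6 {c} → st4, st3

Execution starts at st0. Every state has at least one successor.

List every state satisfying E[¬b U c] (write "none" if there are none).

{st2, st3, st4, st6}

States satisfying ¬b: {st0, st1, st2, st3, st4, st6}.
States satisfying c: {st2, st3, st6}.
States satisfying E[¬b U c]: {st2, st3, st4, st6}.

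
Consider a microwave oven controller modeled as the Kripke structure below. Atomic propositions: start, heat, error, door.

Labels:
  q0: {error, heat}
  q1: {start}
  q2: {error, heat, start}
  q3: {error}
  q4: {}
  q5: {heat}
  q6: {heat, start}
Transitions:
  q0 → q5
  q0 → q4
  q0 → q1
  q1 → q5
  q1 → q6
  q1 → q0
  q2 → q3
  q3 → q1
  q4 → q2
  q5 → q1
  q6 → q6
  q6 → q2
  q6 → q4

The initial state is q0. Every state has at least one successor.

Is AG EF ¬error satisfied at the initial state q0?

States satisfying EF ¬error: {q0, q1, q2, q3, q4, q5, q6}.
States satisfying AG EF ¬error: {q0, q1, q2, q3, q4, q5, q6}.
Every state reachable from q0 satisfies EF ¬error.
q0 ∈ Sat(AG EF ¬error).

Holds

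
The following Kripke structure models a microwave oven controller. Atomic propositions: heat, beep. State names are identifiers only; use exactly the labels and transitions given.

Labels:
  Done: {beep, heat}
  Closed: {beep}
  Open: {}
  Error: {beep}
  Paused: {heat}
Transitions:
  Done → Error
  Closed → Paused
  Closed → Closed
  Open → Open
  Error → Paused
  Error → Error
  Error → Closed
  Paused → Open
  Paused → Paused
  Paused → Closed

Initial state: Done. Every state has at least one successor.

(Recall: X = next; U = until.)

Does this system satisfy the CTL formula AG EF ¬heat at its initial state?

Satisfied

States satisfying EF ¬heat: {Done, Closed, Open, Error, Paused}.
States satisfying AG EF ¬heat: {Done, Closed, Open, Error, Paused}.
Every state reachable from Done satisfies EF ¬heat.
Done ∈ Sat(AG EF ¬heat).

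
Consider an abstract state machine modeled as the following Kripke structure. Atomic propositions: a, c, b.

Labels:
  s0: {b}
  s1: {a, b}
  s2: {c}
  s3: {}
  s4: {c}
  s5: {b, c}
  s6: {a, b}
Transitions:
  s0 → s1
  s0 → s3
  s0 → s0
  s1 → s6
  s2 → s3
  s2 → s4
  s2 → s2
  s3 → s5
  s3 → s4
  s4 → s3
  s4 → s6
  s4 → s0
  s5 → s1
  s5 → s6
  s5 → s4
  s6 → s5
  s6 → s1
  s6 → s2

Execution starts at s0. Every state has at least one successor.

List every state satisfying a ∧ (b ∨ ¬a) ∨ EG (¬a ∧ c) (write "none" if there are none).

{s1, s2, s6}

States satisfying ¬a: {s0, s2, s3, s4, s5}.
States satisfying b ∨ ¬a: {s0, s1, s2, s3, s4, s5, s6}.
States satisfying a ∧ (b ∨ ¬a): {s1, s6}.
States satisfying ¬a ∧ c: {s2, s4, s5}.
States satisfying EG (¬a ∧ c): {s2}.
States satisfying a ∧ (b ∨ ¬a) ∨ EG (¬a ∧ c): {s1, s2, s6}.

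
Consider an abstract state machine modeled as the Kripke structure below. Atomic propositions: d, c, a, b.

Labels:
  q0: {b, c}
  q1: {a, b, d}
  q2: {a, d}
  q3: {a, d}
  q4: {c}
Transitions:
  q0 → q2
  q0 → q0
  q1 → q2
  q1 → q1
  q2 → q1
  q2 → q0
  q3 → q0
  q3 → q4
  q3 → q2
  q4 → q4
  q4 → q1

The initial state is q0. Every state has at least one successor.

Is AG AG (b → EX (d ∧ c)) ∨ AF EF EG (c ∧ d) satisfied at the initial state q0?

No

States satisfying AG (b → EX (d ∧ c)): ∅.
States satisfying AG AG (b → EX (d ∧ c)): ∅.
States satisfying EF EG (c ∧ d): ∅.
States satisfying AF EF EG (c ∧ d): ∅.
States satisfying AG AG (b → EX (d ∧ c)) ∨ AF EF EG (c ∧ d): ∅.
q0 ∉ Sat(AG AG (b → EX (d ∧ c)) ∨ AF EF EG (c ∧ d)).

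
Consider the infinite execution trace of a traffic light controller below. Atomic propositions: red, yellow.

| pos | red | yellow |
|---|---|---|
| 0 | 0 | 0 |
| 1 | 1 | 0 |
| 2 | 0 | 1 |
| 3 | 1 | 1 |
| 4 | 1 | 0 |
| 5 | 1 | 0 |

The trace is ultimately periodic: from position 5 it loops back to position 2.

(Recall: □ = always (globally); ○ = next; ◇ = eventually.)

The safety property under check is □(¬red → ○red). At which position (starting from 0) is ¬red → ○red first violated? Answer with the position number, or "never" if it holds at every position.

¬red → ○red holds at every position 0..5, and those are all the positions the trace ever visits, so the invariant □(¬red → ○red) is never violated.

never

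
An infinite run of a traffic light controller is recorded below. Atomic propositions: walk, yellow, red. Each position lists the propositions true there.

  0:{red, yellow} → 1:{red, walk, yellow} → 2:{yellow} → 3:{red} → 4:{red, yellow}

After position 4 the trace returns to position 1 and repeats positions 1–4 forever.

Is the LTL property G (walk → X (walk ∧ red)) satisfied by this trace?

walk → X (walk ∧ red) must hold at every position from 0 onward. It fails at position 1, so G (walk → X (walk ∧ red)) is false.
Positions where walk holds: 1.
Check X (walk ∧ red) at each: 1→fails.

No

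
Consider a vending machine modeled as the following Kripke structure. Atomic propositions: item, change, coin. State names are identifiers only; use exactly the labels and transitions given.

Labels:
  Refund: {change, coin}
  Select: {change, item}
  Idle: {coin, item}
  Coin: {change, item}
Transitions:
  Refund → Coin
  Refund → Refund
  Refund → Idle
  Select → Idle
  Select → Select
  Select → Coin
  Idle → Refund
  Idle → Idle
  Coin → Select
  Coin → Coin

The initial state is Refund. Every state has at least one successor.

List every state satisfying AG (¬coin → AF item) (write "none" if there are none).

{Refund, Select, Idle, Coin}

States satisfying ¬coin → AF item: {Refund, Select, Idle, Coin}.
States satisfying AG (¬coin → AF item): {Refund, Select, Idle, Coin}.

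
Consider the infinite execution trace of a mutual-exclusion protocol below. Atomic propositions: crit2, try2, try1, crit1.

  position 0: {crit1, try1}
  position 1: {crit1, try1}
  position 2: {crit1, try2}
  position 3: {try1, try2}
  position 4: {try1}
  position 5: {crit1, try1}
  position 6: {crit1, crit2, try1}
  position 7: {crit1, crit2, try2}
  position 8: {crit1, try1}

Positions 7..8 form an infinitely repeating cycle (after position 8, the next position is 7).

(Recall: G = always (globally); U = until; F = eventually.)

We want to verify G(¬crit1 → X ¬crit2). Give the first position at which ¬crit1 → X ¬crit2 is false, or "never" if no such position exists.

¬crit1 → X ¬crit2 holds at every position 0..8, and those are all the positions the trace ever visits, so the invariant G(¬crit1 → X ¬crit2) is never violated.

never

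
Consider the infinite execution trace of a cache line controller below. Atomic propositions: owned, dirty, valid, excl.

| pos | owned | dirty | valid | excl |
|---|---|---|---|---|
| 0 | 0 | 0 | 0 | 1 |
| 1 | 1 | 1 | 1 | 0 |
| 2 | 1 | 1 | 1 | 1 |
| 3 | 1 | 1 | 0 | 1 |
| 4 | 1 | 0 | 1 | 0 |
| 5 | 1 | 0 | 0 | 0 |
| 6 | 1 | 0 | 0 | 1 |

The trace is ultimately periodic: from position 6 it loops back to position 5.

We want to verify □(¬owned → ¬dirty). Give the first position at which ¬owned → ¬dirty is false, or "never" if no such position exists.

never

¬owned → ¬dirty holds at every position 0..6, and those are all the positions the trace ever visits, so the invariant □(¬owned → ¬dirty) is never violated.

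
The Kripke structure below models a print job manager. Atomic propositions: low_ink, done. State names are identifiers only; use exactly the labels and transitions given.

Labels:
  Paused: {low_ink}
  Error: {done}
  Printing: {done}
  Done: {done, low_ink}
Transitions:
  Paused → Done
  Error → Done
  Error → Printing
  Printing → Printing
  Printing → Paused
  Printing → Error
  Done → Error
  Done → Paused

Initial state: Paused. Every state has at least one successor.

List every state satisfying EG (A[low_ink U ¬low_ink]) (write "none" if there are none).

{Error, Printing}

States satisfying A[low_ink U ¬low_ink]: {Error, Printing}.
States satisfying EG (A[low_ink U ¬low_ink]): {Error, Printing}.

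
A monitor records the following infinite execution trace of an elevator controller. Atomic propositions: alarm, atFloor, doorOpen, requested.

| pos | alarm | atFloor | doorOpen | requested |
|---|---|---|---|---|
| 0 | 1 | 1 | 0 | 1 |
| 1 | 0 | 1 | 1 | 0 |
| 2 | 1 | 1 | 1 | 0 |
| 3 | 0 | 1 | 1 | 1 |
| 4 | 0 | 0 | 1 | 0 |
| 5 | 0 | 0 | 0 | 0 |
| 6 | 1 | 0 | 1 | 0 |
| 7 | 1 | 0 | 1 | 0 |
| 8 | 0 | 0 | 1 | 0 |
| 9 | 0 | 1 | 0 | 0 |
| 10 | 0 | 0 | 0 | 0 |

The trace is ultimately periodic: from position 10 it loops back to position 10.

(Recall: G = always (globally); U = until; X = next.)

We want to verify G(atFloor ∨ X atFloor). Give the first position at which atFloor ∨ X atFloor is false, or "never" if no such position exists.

4

Check atFloor ∨ X atFloor at each position in order: 0 ✓, 1 ✓, 2 ✓, 3 ✓.
At position 4 the labels are {doorOpen} and the next position 5 has {}, so atFloor ∨ X atFloor is false there. This is the first violation.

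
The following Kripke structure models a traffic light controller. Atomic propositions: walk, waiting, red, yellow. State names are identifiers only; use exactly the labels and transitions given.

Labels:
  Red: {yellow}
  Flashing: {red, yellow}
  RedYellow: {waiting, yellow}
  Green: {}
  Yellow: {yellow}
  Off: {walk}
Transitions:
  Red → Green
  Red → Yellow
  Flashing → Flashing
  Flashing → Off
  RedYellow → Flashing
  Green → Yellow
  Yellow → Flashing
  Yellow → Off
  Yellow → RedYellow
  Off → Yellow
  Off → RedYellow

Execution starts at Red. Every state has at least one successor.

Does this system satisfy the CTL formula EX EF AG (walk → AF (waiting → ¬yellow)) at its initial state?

States satisfying EF AG (walk → AF (waiting → ¬yellow)): {Red, Flashing, RedYellow, Green, Yellow, Off}.
States satisfying EX EF AG (walk → AF (waiting → ¬yellow)): {Red, Flashing, RedYellow, Green, Yellow, Off}.
Red ∈ Sat(EX EF AG (walk → AF (waiting → ¬yellow))).

Holds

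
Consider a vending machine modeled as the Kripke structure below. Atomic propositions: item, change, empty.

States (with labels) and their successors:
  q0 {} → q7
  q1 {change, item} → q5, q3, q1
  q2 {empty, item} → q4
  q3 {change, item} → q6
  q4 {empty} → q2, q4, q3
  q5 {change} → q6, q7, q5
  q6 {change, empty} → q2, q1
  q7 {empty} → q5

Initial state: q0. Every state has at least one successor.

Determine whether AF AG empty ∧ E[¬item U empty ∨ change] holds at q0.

Does not hold

States satisfying AG empty: ∅.
States satisfying AF AG empty: ∅.
States satisfying ¬item: {q0, q4, q5, q6, q7}.
States satisfying empty ∨ change: {q1, q2, q3, q4, q5, q6, q7}.
States satisfying E[¬item U empty ∨ change]: {q0, q1, q2, q3, q4, q5, q6, q7}.
States satisfying AF AG empty ∧ E[¬item U empty ∨ change]: ∅.
q0 ∉ Sat(AF AG empty ∧ E[¬item U empty ∨ change]).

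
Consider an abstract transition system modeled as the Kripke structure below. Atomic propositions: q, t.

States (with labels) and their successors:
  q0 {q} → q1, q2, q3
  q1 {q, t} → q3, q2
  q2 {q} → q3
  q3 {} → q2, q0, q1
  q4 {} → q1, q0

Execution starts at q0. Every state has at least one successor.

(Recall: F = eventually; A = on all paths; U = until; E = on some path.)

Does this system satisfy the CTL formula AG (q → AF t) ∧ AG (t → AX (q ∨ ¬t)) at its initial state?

Violated

States satisfying q → AF t: {q1, q3, q4}.
States satisfying AG (q → AF t): ∅.
States satisfying t → AX (q ∨ ¬t): {q0, q1, q2, q3, q4}.
States satisfying AG (t → AX (q ∨ ¬t)): {q0, q1, q2, q3, q4}.
States satisfying AG (q → AF t) ∧ AG (t → AX (q ∨ ¬t)): ∅.
q0 ∉ Sat(AG (q → AF t) ∧ AG (t → AX (q ∨ ¬t))).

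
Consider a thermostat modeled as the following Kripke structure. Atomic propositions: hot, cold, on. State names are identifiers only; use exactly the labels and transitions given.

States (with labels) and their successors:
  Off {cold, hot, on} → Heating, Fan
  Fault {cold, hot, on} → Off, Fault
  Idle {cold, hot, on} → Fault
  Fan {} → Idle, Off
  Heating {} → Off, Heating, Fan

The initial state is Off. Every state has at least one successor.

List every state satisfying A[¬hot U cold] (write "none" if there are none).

{Off, Fault, Idle, Fan}

States satisfying ¬hot: {Fan, Heating}.
States satisfying cold: {Off, Fault, Idle}.
States satisfying A[¬hot U cold]: {Off, Fault, Idle, Fan}.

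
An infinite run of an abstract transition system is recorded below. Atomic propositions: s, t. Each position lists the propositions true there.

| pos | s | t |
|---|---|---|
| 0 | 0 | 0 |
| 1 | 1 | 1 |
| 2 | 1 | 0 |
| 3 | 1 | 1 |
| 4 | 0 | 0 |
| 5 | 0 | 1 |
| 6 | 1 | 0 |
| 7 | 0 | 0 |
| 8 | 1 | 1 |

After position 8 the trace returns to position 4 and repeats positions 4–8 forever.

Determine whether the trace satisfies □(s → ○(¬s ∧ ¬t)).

Does not hold

s → ○(¬s ∧ ¬t) must hold at every position from 0 onward. It fails at position 1, so □(s → ○(¬s ∧ ¬t)) is false.
Positions where s holds: 1, 2, 3, 6, 8.
Check ○(¬s ∧ ¬t) at each: 1→fails, 2→fails, 3→ok, 6→ok, 8→ok.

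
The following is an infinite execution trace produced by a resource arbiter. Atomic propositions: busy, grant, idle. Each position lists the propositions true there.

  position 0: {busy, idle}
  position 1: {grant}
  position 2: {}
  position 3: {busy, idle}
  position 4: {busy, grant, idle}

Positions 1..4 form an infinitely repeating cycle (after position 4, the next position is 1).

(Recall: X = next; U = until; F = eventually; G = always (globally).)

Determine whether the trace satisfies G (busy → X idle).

No

busy → X idle must hold at every position from 0 onward. It fails at position 0, so G (busy → X idle) is false.
Positions where busy holds: 0, 3, 4.
Check X idle at each: 0→fails, 3→ok, 4→fails.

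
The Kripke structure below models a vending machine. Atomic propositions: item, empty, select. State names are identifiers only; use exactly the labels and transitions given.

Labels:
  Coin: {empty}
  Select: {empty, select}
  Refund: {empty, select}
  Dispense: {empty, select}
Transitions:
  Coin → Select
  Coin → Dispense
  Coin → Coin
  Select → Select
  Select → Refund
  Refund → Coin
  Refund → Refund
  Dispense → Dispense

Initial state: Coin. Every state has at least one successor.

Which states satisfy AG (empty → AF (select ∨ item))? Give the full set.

States satisfying empty → AF (select ∨ item): {Select, Refund, Dispense}.
States satisfying AG (empty → AF (select ∨ item)): {Dispense}.

{Dispense}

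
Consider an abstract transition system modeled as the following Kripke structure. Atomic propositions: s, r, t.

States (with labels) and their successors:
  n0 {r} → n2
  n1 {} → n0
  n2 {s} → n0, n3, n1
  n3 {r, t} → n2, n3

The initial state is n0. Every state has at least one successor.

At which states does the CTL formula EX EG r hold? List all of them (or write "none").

States satisfying EG r: {n3}.
States satisfying EX EG r: {n2, n3}.

{n2, n3}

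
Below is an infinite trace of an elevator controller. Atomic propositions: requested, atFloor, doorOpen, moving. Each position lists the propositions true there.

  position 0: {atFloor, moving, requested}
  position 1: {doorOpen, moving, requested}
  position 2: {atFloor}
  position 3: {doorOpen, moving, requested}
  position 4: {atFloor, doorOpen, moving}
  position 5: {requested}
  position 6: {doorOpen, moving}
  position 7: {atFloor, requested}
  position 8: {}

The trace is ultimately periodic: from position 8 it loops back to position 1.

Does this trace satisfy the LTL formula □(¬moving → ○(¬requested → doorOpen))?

¬moving → ○(¬requested → doorOpen) must hold at every position from 0 onward. It fails at position 7, so □(¬moving → ○(¬requested → doorOpen)) is false.
Positions where ¬moving holds: 2, 5, 7, 8.
Check ○(¬requested → doorOpen) at each: 2→ok, 5→ok, 7→fails, 8→ok.

No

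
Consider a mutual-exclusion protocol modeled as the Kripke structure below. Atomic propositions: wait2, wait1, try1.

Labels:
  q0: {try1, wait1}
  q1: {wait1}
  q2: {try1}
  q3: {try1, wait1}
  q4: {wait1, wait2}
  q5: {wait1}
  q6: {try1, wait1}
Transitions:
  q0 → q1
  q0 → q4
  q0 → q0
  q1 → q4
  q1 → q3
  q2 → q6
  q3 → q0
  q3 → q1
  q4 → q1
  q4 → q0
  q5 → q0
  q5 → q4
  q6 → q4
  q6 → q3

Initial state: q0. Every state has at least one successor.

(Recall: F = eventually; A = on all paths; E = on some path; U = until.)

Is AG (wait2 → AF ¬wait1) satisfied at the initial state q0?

No

States satisfying wait2 → AF ¬wait1: {q0, q1, q2, q3, q5, q6}.
States satisfying AG (wait2 → AF ¬wait1): ∅.
q4 is reachable from q0 and violates wait2 → AF ¬wait1, so AG fails at q0.
q0 ∉ Sat(AG (wait2 → AF ¬wait1)).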